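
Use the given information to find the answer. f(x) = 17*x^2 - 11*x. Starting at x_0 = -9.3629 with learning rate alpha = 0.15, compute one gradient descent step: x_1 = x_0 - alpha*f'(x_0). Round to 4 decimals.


We compute the gradient at x_0 and apply the update.
f'(x) = 34*x - 11
f'(-9.3629) = 34*-9.3629 - 11 = -329.3386
x_1 = -9.3629 - 0.15*-329.3386 = 40.0379


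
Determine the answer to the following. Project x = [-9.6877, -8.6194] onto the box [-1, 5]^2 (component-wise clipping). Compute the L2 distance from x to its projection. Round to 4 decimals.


Project each component onto [-1, 5].
clip(-9.6877) = -1.0, clip(-8.6194) = -1.0
Projection = [-1.0, -1.0]
Squared diffs: [75.4761, 58.0553]
Distance = sqrt(133.5314) = 11.5556


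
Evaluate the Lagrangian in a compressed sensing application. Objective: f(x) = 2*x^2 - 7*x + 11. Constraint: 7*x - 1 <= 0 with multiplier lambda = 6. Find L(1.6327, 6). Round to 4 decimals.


Step 1: Evaluate f(x).
f(1.6327) = 2*1.6327^2 - 7*1.6327 + 11 = 4.9025
Step 2: Evaluate g(x).
g(1.6327) = 7*1.6327 - 1 = 10.4289
Step 3: Compute Lagrangian.
L = 4.9025 + 6*10.4289 = 67.4759


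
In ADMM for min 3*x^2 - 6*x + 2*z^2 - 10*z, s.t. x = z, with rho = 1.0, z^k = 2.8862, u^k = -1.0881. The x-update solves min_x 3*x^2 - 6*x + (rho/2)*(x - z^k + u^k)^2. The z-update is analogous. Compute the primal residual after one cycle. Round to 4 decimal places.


ADMM iteration with rho = 1.0, z^k = 2.8862, u^k = -1.0881
Step 1: x-update.
Minimize 3*x^2 - 6*x + (1.0/2)*(x - 2.8862 - 1.0881)^2
FOC: (2*3 + 1.0)*x = 6 + 1.0*(2.8862 + 1.0881)
x^{k+1} = 1.4249
Step 2: z-update.
Minimize 2*z^2 - 10*z + (1.0/2)*(1.4249 - z - 1.0881)^2
FOC: (2*2 + 1.0)*z = 10 + 1.0*(1.4249 - 1.0881)
z^{k+1} = 2.0674
Step 3: u-update.
u^{k+1} = -1.0881 + 1.4249 - 2.0674 = -1.7306
Step 4: Primal residual = |1.4249 - 2.0674| = 0.6425


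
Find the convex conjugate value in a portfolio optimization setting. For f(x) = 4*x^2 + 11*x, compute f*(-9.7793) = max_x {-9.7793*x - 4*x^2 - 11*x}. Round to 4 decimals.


f*(y) = sup_x {y*x - a*x^2 - b*x} = sup_x {(y-b)*x - a*x^2}
FOC: (y - b) - 2a*x = 0 => x* = (y - b)/(2a)
x* = (-9.7793 - 11)/(2*4) = -2.5974
f*(-9.7793) = (y-b)^2/(4a) = (-9.7793 - 11)^2/(4*4)
= 431.7793/16 = 26.9862


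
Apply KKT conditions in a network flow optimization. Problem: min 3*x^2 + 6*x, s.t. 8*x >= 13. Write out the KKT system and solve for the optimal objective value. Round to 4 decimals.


Step 1: Try lambda = 0 (constraint inactive).
x_unc = -6/(2*3) = -1.0
Check: 8*-1.0 = -8.0 < 13 -- violated!
Step 2: Constraint must be active: 8*x = 13
x* = 13/8 = 1.625
lambda = (2*3*1.625 + 6)/8 = 1.9688
Step 3: Compute optimal value.
f(x*) = 3*1.625^2 + 6*1.625 = 17.6719


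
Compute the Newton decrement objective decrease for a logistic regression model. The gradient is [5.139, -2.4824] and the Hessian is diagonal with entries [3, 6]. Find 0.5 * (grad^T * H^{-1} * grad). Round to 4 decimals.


Step 1: H is diagonal, so H^(-1) * g = [1.713, -0.4137].
Step 2: g^T H^(-1) g = sum_i g_i^2 / H_ii
  = (5.139)^2/3 + (-2.4824)^2/6
  = 8.8031 + 1.0271 = 9.8302
Step 3: Objective decrease = 0.5 * g^T H^(-1) g = 4.9151


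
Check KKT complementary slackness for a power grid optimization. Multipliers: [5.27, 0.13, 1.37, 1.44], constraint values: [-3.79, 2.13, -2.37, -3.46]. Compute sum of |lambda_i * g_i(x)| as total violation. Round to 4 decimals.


KKT complementary slackness check:
lambda_1 * g_1 = 5.27 * -3.79 = -19.9733
lambda_2 * g_2 = 0.13 * 2.13 = 0.2769
lambda_3 * g_3 = 1.37 * -2.37 = -3.2469
lambda_4 * g_4 = 1.44 * -3.46 = -4.9824
Total violation = 19.9733 + 0.2769 + 3.2469 + 4.9824 = 28.4795


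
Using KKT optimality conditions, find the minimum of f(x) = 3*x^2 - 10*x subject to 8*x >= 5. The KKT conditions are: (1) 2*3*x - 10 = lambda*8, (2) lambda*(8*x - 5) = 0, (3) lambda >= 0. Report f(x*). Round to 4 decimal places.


Step 1: Try lambda = 0 (constraint inactive).
Stationarity: 2*3*x - 10 = 0
x* = 10/(2*3) = 5/3 = 1.6667 (rounded; the exact value 5/3 is used below)
Check constraint: 8*1.6667 = 13.3336 >= 5 -- satisfied.
Step 2: Compute optimal value.
f(x*) = 3*(5/3)^2 - 10*(5/3) = -8.3333


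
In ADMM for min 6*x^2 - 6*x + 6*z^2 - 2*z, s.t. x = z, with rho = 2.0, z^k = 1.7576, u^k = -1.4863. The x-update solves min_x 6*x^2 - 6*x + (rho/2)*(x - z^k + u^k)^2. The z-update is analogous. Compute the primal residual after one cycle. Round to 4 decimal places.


ADMM iteration with rho = 2.0, z^k = 1.7576, u^k = -1.4863
Step 1: x-update.
Minimize 6*x^2 - 6*x + (2.0/2)*(x - 1.7576 - 1.4863)^2
FOC: (2*6 + 2.0)*x = 6 + 2.0*(1.7576 + 1.4863)
x^{k+1} = 0.892
Step 2: z-update.
Minimize 6*z^2 - 2*z + (2.0/2)*(0.892 - z - 1.4863)^2
FOC: (2*6 + 2.0)*z = 2 + 2.0*(0.892 - 1.4863)
z^{k+1} = 0.058
Step 3: u-update.
u^{k+1} = -1.4863 + 0.892 - 0.058 = -0.6523
Step 4: Primal residual = |0.892 - 0.058| = 0.834


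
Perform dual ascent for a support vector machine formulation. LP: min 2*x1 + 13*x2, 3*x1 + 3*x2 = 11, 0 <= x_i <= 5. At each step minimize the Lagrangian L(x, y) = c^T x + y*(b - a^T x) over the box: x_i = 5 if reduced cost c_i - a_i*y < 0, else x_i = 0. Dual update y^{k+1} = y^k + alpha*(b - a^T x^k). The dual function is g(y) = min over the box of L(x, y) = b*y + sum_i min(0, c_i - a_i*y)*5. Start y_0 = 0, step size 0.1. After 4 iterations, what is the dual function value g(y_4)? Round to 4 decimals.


Dual ascent for LP: min 2*x1 + 13*x2, 3*x1 + 3*x2 = 11, 0 <= x_i <= 5
Step 1: y^k = 0.0, reduced costs: (2.0, 13.0)
  x^k = (0.0, 0.0), subgradient = b - a^T x = 11.0
  y^{k+1} = 0.0 + 0.1*11.0 = 1.1
Step 2: y^k = 1.1, reduced costs: (-1.3, 9.7)
  x^k = (5.0, 0.0), subgradient = b - a^T x = -4.0
  y^{k+1} = 1.1 + 0.1*-4.0 = 0.7
Step 3: y^k = 0.7, reduced costs: (-0.1, 10.9)
  x^k = (5.0, 0.0), subgradient = b - a^T x = -4.0
  y^{k+1} = 0.7 + 0.1*-4.0 = 0.3
Step 4: y^k = 0.3, reduced costs: (1.1, 12.1)
  x^k = (0.0, 0.0), subgradient = b - a^T x = 11.0
  y^{k+1} = 0.3 + 0.1*11.0 = 1.4
Dual objective at y_4 = 1.4: reduced costs (-2.2, 8.8), box minimizer x = (5.0, 0.0)
g(y_4) = b*y + (c1 - a1*y)*x1 + (c2 - a2*y)*x2 = 11*1.4 + (-2.2)*5.0 + 8.8*0.0 = 15.4 - 11.0 + 0.0 = 4.4


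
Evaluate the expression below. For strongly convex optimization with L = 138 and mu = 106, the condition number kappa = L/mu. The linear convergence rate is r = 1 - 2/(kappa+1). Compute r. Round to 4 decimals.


Step 1: Compute the condition number.
kappa = L/mu = 138/106 = 1.3019
Step 2: Compute the convergence rate.
r = 1 - 2/(kappa + 1) = 1 - 2*mu/(L + mu) = (L - mu)/(L + mu) = 32/244 = 0.1311


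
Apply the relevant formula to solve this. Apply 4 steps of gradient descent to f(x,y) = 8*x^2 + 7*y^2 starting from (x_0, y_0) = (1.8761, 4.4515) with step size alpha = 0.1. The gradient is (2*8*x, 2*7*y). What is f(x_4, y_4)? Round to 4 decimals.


Gradient descent on f(x,y) = 8*x^2 + 7*y^2.
Starting point: (1.8761, 4.4515), alpha = 0.1
Step 1: grad_x = 2*8*1.8761 = 30.0176, grad_y = 2*7*4.4515 = 62.321
  x_1 = 1.8761 - 0.1*30.0176 = -1.1257
  y_1 = 4.4515 - 0.1*62.321 = -1.7806
Step 2: grad_x = 2*8*-1.1257 = -18.0106, grad_y = 2*7*-1.7806 = -24.9284
  x_2 = -1.1257 - 0.1*-18.0106 = 0.6754
  y_2 = -1.7806 - 0.1*-24.9284 = 0.7122
Step 3: grad_x = 2*8*0.6754 = 10.8063, grad_y = 2*7*0.7122 = 9.9714
  x_3 = 0.6754 - 0.1*10.8063 = -0.4052
  y_3 = 0.7122 - 0.1*9.9714 = -0.2849
Step 4: grad_x = 2*8*-0.4052 = -6.4838, grad_y = 2*7*-0.2849 = -3.9885
  x_4 = -0.4052 - 0.1*-6.4838 = 0.2431
  y_4 = -0.2849 - 0.1*-3.9885 = 0.114
f(0.2431, 0.114) = 8*0.2431^2 + 7*0.114^2 = 0.5639


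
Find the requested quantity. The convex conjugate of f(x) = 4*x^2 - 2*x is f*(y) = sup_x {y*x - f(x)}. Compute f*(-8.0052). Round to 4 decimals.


f*(y) = sup_x {y*x - a*x^2 - b*x} = sup_x {(y-b)*x - a*x^2}
FOC: (y - b) - 2a*x = 0 => x* = (y - b)/(2a)
x* = (-8.0052 + 2)/(2*4) = -0.7507
f*(-8.0052) = (y-b)^2/(4a) = (-8.0052 + 2)^2/(4*4)
= 36.0624/16 = 2.2539


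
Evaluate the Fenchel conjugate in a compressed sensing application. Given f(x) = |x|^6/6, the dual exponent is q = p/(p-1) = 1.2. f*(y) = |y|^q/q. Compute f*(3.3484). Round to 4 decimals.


The conjugate exponent q satisfies 1/p + 1/q = 1.
p = 6, so q = 6/(6 - 1) = 1.2
|y|^q = 3.3484^1.2 = 4.2639
f*(3.3484) = 4.2639 / 1.2 = 3.5532


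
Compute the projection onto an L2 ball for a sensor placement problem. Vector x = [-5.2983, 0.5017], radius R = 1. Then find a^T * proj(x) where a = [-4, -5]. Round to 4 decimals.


Step 1: Compute ||x|| (intermediates to 6 decimals).
||x|| = sqrt((-5.2983)^2 + 0.5017^2) = 5.322
Step 2: Project.
Since ||x|| > R, scale = R/||x|| = 1/5.322 = 0.187899, proj(x) = scale * x
proj(x) = [-0.995545, 0.094269]
Step 3: Dot product.
a^T * proj(x) = -4*(-0.995545) - 5*0.094269 = 3.5108


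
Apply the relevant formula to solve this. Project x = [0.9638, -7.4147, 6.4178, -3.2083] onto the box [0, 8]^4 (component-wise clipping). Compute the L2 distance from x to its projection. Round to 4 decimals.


Project each component onto [0, 8].
clip(0.9638) = 0.9638, clip(-7.4147) = 0.0, clip(6.4178) = 6.4178, clip(-3.2083) = 0.0
Projection = [0.9638, 0.0, 6.4178, 0.0]
Squared diffs: [0.0, 54.9778, 0.0, 10.2932]
Distance = sqrt(65.271) = 8.079


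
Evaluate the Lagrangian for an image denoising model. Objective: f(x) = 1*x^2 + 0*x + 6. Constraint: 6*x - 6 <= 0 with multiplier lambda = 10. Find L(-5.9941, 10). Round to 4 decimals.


Step 1: Evaluate f(x).
f(-5.9941) = 1*(-5.9941)^2 + 0*(-5.9941) + 6 = 41.9292
Step 2: Evaluate g(x).
g(-5.9941) = 6*-5.9941 - 6 = -41.9646
Step 3: Compute Lagrangian.
L = 41.9292 + 10*-41.9646 = -377.7168


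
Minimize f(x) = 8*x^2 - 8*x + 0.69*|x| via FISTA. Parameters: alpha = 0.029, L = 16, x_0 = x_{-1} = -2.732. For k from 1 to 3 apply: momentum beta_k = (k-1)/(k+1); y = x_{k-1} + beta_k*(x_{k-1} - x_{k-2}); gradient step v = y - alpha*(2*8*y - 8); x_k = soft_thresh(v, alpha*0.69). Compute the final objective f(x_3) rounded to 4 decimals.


FISTA on f(x) = 8*x^2 - 8*x + 0.69*|x|
L = 16, alpha = 0.029
Iteration 1: beta = 0.0, y = -2.732 + 0.0*(-2.732 + 2.732) = -2.732
  grad(y) = -51.712, v = y - alpha*grad = -1.2324
  prox(v) = soft_thresh(-1.2324, 0.02) = -1.2123
Iteration 2: beta = 0.3333, y = -1.2123 + 0.3333*(-1.2123 + 2.732) = -0.7058
  grad(y) = -19.2926, v = y - alpha*grad = -0.1463
  prox(v) = soft_thresh(-0.1463, 0.02) = -0.1263
Iteration 3: beta = 0.5, y = -0.1263 + 0.5*(-0.1263 + 1.2123) = 0.4167
  grad(y) = -1.3323, v = y - alpha*grad = 0.4554
  prox(v) = soft_thresh(0.4554, 0.02) = 0.4354
f(x_3) = 8*0.4354^2 - 8*0.4354 + 0.69*|0.4354| = -1.6662


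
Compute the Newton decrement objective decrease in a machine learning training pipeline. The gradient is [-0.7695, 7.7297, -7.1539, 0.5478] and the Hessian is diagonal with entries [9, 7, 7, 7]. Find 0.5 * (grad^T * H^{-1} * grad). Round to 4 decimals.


Step 1: H is diagonal, so H^(-1) * g = [-0.0855, 1.1042, -1.022, 0.0783].
Step 2: g^T H^(-1) g = sum_i g_i^2 / H_ii
  = (-0.7695)^2/9 + (7.7297)^2/7 + (-7.1539)^2/7 + (0.5478)^2/7
  = 0.0658 + 8.5355 + 7.3112 + 0.0429 = 15.9553
Step 3: Objective decrease = 0.5 * g^T H^(-1) g = 7.9777


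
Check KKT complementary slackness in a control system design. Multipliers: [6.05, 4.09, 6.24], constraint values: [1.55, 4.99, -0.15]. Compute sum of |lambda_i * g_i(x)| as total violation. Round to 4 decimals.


KKT complementary slackness check:
lambda_1 * g_1 = 6.05 * 1.55 = 9.3775
lambda_2 * g_2 = 4.09 * 4.99 = 20.4091
lambda_3 * g_3 = 6.24 * -0.15 = -0.936
Total violation = 9.3775 + 20.4091 + 0.936 = 30.7226


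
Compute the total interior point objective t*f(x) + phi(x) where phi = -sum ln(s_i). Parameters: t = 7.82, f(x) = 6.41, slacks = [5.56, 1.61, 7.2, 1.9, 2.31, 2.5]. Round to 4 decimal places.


Step 1: Compute log-barrier.
ln values: [1.7156, 0.4762, 1.9741, 0.6419, 0.8372, 0.9163]
phi = -(1.7156 + 0.4762 + 1.9741 + 0.6419 + 0.8372 + 0.9163) = -6.5613
Step 2: Compute augmented objective.
t*f(x) = 7.82*6.41 = 50.1262
Total = 50.1262 - 6.5613 = 43.5649


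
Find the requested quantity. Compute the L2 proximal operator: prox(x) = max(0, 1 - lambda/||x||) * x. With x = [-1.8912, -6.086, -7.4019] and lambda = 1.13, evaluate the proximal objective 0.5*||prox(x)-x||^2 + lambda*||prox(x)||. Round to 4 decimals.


Step 1: Compute ||x||.
||x|| = 9.7675
Step 2: Compute scaling factor.
scale = max(0, 1 - 1.13/9.7675) = 0.8843
Step 3: prox(x) = [-1.6724, -5.3819, -6.5456]
||prox(x)|| = 8.6375
Step 4: Proximal objective.
0.5*||prox-x||^2 = 0.6385
lambda*||prox|| = 9.7604
Total = 10.3988


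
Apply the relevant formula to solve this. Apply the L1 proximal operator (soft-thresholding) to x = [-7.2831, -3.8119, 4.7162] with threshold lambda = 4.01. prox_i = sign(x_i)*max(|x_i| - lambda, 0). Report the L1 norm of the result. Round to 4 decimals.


Soft-thresholding with lambda = 4.01:
prox(-7.2831) = sign(-7.2831)*max(|-7.2831| - 4.01, 0) = -3.2731
prox(-3.8119) = sign(-3.8119)*max(|-3.8119| - 4.01, 0) = 0.0
prox(4.7162) = sign(4.7162)*max(|4.7162| - 4.01, 0) = 0.7062
prox(x) = [-3.2731, 0.0, 0.7062]
||prox(x)||_1 = 3.2731 + 0.0 + 0.7062 = 3.9793


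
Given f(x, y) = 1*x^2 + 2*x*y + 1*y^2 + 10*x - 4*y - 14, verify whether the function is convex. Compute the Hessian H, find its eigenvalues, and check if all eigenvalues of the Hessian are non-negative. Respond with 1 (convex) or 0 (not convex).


The Hessian of f(x,y) = 1*x^2 + 2*x*y + 1*y^2 + 10*x - 4*y - 14 is:
H = [[2, 2], [2, 2]]
Trace = 2 + 2 = 4
Determinant = 2*2 - (2)^2 = 0
Discriminant = (4)^2 - 4*0 = 16.0
Eigenvalues: lambda_1 = 0.0, lambda_2 = 4.0
The function is convex.

1


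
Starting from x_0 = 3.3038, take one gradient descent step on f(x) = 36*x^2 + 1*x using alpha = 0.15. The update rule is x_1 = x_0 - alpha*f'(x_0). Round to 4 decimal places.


We compute the gradient at x_0 and apply the update.
f'(x) = 72*x + 1
f'(3.3038) = 72*3.3038 + 1 = 238.8736
x_1 = 3.3038 - 0.15*238.8736 = -32.5272


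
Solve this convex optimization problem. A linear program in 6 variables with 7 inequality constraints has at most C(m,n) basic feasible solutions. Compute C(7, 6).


Each vertex corresponds to some choice of n active constraints out of m, so the number of vertices is at most C(m, n) = m! / (n!(m-n)!).
m = 7, n = 6
Numerator: 7 * 6 * 5 * 4 * 3 * 2
Denominator: 6! = 720
C(7, 6) = 7


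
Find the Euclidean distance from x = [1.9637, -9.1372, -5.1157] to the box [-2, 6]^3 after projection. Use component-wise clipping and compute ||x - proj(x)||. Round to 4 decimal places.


Project each component onto [-2, 6].
clip(1.9637) = 1.9637, clip(-9.1372) = -2.0, clip(-5.1157) = -2.0
Projection = [1.9637, -2.0, -2.0]
Squared diffs: [0.0, 50.9396, 9.7076]
Distance = sqrt(60.6472) = 7.7876


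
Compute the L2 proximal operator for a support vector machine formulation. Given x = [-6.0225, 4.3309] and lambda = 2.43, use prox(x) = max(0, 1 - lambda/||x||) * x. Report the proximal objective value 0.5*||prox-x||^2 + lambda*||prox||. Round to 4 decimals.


Step 1: Compute ||x||.
||x|| = 7.418
Step 2: Compute scaling factor.
scale = max(0, 1 - 2.43/7.418) = 0.6724
Step 3: prox(x) = [-4.0496, 2.9122]
||prox(x)|| = 4.988
Step 4: Proximal objective.
0.5*||prox-x||^2 = 2.9525
lambda*||prox|| = 12.1208
Total = 15.0734


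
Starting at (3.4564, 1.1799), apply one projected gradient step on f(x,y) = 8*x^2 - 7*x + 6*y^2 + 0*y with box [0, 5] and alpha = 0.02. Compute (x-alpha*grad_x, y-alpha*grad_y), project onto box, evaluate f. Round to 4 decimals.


Step 1: Compute gradient at (3.4564, 1.1799).
grad_x = 2*8*3.4564 - 7 = 48.3024
grad_y = 2*6*1.1799 + 0 = 14.1588
Step 2: Gradient step.
x_raw = 3.4564 - 0.02*48.3024 = 2.4904
y_raw = 1.1799 - 0.02*14.1588 = 0.8967
Step 3: Project onto [0, 5].
x_proj = clip(2.4904) = 2.4904
y_proj = clip(0.8967) = 0.8967
Step 4: Evaluate f.
f(2.4904, 0.8967) = 37.007


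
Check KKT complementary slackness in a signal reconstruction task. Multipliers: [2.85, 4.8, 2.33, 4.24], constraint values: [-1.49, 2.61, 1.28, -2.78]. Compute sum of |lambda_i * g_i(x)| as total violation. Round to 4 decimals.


KKT complementary slackness check:
lambda_1 * g_1 = 2.85 * -1.49 = -4.2465
lambda_2 * g_2 = 4.8 * 2.61 = 12.528
lambda_3 * g_3 = 2.33 * 1.28 = 2.9824
lambda_4 * g_4 = 4.24 * -2.78 = -11.7872
Total violation = 4.2465 + 12.528 + 2.9824 + 11.7872 = 31.5441


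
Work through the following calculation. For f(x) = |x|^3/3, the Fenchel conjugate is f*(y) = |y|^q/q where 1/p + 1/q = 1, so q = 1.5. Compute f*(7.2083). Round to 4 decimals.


The conjugate exponent q satisfies 1/p + 1/q = 1.
p = 3, so q = 3/(3 - 1) = 1.5
|y|^q = 7.2083^1.5 = 19.353
f*(7.2083) = 19.353 / 1.5 = 12.902


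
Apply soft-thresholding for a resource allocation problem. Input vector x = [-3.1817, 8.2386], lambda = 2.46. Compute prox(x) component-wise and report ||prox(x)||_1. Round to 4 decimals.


Soft-thresholding with lambda = 2.46:
prox(-3.1817) = sign(-3.1817)*max(|-3.1817| - 2.46, 0) = -0.7217
prox(8.2386) = sign(8.2386)*max(|8.2386| - 2.46, 0) = 5.7786
prox(x) = [-0.7217, 5.7786]
||prox(x)||_1 = 0.7217 + 5.7786 = 6.5003


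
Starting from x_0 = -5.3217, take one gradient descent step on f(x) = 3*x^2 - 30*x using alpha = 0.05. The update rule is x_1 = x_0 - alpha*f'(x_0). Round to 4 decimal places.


We compute the gradient at x_0 and apply the update.
f'(x) = 6*x - 30
f'(-5.3217) = 6*-5.3217 - 30 = -61.9302
x_1 = -5.3217 - 0.05*-61.9302 = -2.2252


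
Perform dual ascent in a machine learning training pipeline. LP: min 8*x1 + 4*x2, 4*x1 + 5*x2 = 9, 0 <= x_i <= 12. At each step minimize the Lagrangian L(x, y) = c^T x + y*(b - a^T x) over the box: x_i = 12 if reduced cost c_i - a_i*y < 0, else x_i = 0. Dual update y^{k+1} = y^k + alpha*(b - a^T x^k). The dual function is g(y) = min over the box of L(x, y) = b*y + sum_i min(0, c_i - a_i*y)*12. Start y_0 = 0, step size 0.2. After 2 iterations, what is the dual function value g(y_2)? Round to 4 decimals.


Dual ascent for LP: min 8*x1 + 4*x2, 4*x1 + 5*x2 = 9, 0 <= x_i <= 12
Step 1: y^k = 0.0, reduced costs: (8.0, 4.0)
  x^k = (0.0, 0.0), subgradient = b - a^T x = 9.0
  y^{k+1} = 0.0 + 0.2*9.0 = 1.8
Step 2: y^k = 1.8, reduced costs: (0.8, -5.0)
  x^k = (0.0, 12.0), subgradient = b - a^T x = -51.0
  y^{k+1} = 1.8 + 0.2*-51.0 = -8.4
Dual objective at y_2 = -8.4: reduced costs (41.6, 46.0), box minimizer x = (0.0, 0.0)
g(y_2) = b*y + (c1 - a1*y)*x1 + (c2 - a2*y)*x2 = 9*(-8.4) + 41.6*0.0 + 46.0*0.0 = -75.6 + 0.0 + 0.0 = -75.6


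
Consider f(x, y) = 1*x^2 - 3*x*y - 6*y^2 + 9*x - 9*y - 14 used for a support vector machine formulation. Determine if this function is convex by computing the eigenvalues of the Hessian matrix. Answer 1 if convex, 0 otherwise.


The Hessian of f(x,y) = 1*x^2 - 3*x*y - 6*y^2 + 9*x - 9*y - 14 is:
H = [[2, -3], [-3, -12]]
Trace = 2 - 12 = -10
Determinant = 2*-12 - (-3)^2 = -33
Discriminant = (-10)^2 - 4*-33 = 232.0
Eigenvalues: lambda_1 = -12.6158, lambda_2 = 2.6158
The function is not convex.

0


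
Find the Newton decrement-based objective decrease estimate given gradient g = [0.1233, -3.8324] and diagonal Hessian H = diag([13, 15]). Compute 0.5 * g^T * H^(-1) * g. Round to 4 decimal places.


Step 1: H is diagonal, so H^(-1) * g = [0.0095, -0.2555].
Step 2: g^T H^(-1) g = sum_i g_i^2 / H_ii
  = (0.1233)^2/13 + (-3.8324)^2/15
  = 0.0012 + 0.9792 = 0.9803
Step 3: Objective decrease = 0.5 * g^T H^(-1) g = 0.4902


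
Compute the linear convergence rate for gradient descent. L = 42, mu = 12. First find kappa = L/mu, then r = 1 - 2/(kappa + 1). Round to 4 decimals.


Step 1: Compute the condition number.
kappa = L/mu = 42/12 = 3.5
Step 2: Compute the convergence rate.
r = 1 - 2/(kappa + 1) = 1 - 2*mu/(L + mu) = (L - mu)/(L + mu) = 30/54 = 0.5556


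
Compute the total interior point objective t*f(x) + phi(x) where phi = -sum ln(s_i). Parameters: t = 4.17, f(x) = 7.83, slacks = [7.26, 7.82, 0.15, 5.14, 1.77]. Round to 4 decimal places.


Step 1: Compute log-barrier.
ln values: [1.9824, 2.0567, -1.8971, 1.6371, 0.571]
phi = -(1.9824 + 2.0567 - 1.8971 + 1.6371 + 0.571) = -4.35
Step 2: Compute augmented objective.
t*f(x) = 4.17*7.83 = 32.6511
Total = 32.6511 - 4.35 = 28.3011


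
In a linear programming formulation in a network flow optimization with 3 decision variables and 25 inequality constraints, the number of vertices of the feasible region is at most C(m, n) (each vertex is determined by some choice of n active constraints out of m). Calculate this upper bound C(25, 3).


Each vertex corresponds to some choice of n active constraints out of m, so the number of vertices is at most C(m, n) = m! / (n!(m-n)!).
m = 25, n = 3
Numerator: 25 * 24 * 23
Denominator: 3! = 6
C(25, 3) = 2300


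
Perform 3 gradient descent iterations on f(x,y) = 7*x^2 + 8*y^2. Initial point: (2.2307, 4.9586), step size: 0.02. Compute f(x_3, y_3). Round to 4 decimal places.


Gradient descent on f(x,y) = 7*x^2 + 8*y^2.
Starting point: (2.2307, 4.9586), alpha = 0.02
Step 1: grad_x = 2*7*2.2307 = 31.2298, grad_y = 2*8*4.9586 = 79.3376
  x_1 = 2.2307 - 0.02*31.2298 = 1.6061
  y_1 = 4.9586 - 0.02*79.3376 = 3.3718
Step 2: grad_x = 2*7*1.6061 = 22.4855, grad_y = 2*8*3.3718 = 53.9496
  x_2 = 1.6061 - 0.02*22.4855 = 1.1564
  y_2 = 3.3718 - 0.02*53.9496 = 2.2929
Step 3: grad_x = 2*7*1.1564 = 16.1895, grad_y = 2*8*2.2929 = 36.6857
  x_3 = 1.1564 - 0.02*16.1895 = 0.8326
  y_3 = 2.2929 - 0.02*36.6857 = 1.5591
f(0.8326, 1.5591) = 7*0.8326^2 + 8*1.5591^2 = 24.3


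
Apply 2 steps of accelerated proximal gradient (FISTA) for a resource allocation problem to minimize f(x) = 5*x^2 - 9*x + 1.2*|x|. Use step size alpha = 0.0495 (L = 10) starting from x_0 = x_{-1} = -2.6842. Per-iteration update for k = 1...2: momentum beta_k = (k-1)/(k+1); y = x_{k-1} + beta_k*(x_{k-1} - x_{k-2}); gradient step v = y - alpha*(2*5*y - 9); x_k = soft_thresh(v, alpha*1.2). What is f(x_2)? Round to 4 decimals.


FISTA on f(x) = 5*x^2 - 9*x + 1.2*|x|
L = 10, alpha = 0.0495
Iteration 1: beta = 0.0, y = -2.6842 + 0.0*(-2.6842 + 2.6842) = -2.6842
  grad(y) = -35.842, v = y - alpha*grad = -0.91
  prox(v) = soft_thresh(-0.91, 0.0594) = -0.8506
Iteration 2: beta = 0.3333, y = -0.8506 + 0.3333*(-0.8506 + 2.6842) = -0.2394
  grad(y) = -11.3943, v = y - alpha*grad = 0.3246
  prox(v) = soft_thresh(0.3246, 0.0594) = 0.2652
f(x_2) = 5*0.2652^2 - 9*0.2652 + 1.2*|0.2652| = -1.7168


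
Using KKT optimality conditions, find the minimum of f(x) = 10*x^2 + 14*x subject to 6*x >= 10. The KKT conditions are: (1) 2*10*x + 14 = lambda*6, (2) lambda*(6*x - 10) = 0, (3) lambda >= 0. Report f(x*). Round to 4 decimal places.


Step 1: Try lambda = 0 (constraint inactive).
x_unc = -14/(2*10) = -0.7
Check: 6*-0.7 = -4.2 < 10 -- violated!
Step 2: Constraint must be active: 6*x = 10
x* = 10/6 = 5/3 = 1.6667 (rounded; the exact value 5/3 is used below)
lambda = (2*10*(5/3) + 14)/6 = 7.8889
Step 3: Compute optimal value.
f(x*) = 10*(5/3)^2 + 14*(5/3) = 51.1111


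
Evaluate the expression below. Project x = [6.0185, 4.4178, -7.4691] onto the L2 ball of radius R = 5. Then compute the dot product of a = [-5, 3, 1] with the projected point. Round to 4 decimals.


Step 1: Compute ||x|| (intermediates to 6 decimals).
||x|| = sqrt(6.0185^2 + 4.4178^2 + (-7.4691)^2) = 10.560623
Step 2: Project.
Since ||x|| > R, scale = R/||x|| = 5/10.560623 = 0.473457, proj(x) = scale * x
proj(x) = [2.849501, 2.091638, -3.536298]
Step 3: Dot product.
a^T * proj(x) = -5*2.849501 + 3*2.091638 + 1*(-3.536298) = -11.5089


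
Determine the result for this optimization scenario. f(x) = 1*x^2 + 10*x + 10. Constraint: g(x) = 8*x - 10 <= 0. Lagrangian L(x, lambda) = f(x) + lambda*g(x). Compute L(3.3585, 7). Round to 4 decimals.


Step 1: Evaluate f(x).
f(3.3585) = 1*3.3585^2 + 10*3.3585 + 10 = 54.8645
Step 2: Evaluate g(x).
g(3.3585) = 8*3.3585 - 10 = 16.868
Step 3: Compute Lagrangian.
L = 54.8645 + 7*16.868 = 172.9405


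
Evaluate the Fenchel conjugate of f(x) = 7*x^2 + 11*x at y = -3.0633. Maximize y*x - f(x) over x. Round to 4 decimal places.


f*(y) = sup_x {y*x - a*x^2 - b*x} = sup_x {(y-b)*x - a*x^2}
FOC: (y - b) - 2a*x = 0 => x* = (y - b)/(2a)
x* = (-3.0633 - 11)/(2*7) = -1.0045
f*(-3.0633) = (y-b)^2/(4a) = (-3.0633 - 11)^2/(4*7)
= 197.7764/28 = 7.0634


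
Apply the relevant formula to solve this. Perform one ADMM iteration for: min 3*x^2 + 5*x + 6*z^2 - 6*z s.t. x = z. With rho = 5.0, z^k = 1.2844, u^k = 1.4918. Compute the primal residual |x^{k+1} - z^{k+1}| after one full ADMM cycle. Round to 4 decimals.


ADMM iteration with rho = 5.0, z^k = 1.2844, u^k = 1.4918
Step 1: x-update.
Minimize 3*x^2 + 5*x + (5.0/2)*(x - 1.2844 + 1.4918)^2
FOC: (2*3 + 5.0)*x = -5 + 5.0*(1.2844 - 1.4918)
x^{k+1} = -0.5488
Step 2: z-update.
Minimize 6*z^2 - 6*z + (5.0/2)*(-0.5488 - z + 1.4918)^2
FOC: (2*6 + 5.0)*z = 6 + 5.0*(-0.5488 + 1.4918)
z^{k+1} = 0.6303
Step 3: u-update.
u^{k+1} = 1.4918 - 0.5488 - 0.6303 = 0.3127
Step 4: Primal residual = |-0.5488 - 0.6303| = 1.1791


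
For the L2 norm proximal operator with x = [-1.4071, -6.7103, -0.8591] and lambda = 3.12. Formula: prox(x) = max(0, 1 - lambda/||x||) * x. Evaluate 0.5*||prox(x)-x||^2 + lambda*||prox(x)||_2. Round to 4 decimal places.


Step 1: Compute ||x||.
||x|| = 6.9099
Step 2: Compute scaling factor.
scale = max(0, 1 - 3.12/6.9099) = 0.5485
Step 3: prox(x) = [-0.7718, -3.6804, -0.4712]
||prox(x)|| = 3.7899
Step 4: Proximal objective.
0.5*||prox-x||^2 = 4.8672
lambda*||prox|| = 11.8245
Total = 16.6916


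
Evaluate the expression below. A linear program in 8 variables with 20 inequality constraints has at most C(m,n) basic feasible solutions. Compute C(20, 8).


Each vertex corresponds to some choice of n active constraints out of m, so the number of vertices is at most C(m, n) = m! / (n!(m-n)!).
m = 20, n = 8
Numerator: 20 * 19 * 18 * 17 * 16 * 15 * 14 * 13
Denominator: 8! = 40320
C(20, 8) = 125970


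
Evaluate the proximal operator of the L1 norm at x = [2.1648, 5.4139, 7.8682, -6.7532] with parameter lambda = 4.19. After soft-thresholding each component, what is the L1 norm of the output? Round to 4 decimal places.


Soft-thresholding with lambda = 4.19:
prox(2.1648) = sign(2.1648)*max(|2.1648| - 4.19, 0) = 0.0
prox(5.4139) = sign(5.4139)*max(|5.4139| - 4.19, 0) = 1.2239
prox(7.8682) = sign(7.8682)*max(|7.8682| - 4.19, 0) = 3.6782
prox(-6.7532) = sign(-6.7532)*max(|-6.7532| - 4.19, 0) = -2.5632
prox(x) = [0.0, 1.2239, 3.6782, -2.5632]
||prox(x)||_1 = 0.0 + 1.2239 + 3.6782 + 2.5632 = 7.4653


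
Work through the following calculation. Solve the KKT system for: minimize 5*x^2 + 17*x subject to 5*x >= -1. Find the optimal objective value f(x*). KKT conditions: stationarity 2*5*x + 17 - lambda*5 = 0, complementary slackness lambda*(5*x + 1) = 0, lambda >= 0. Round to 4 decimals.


Step 1: Try lambda = 0 (constraint inactive).
x_unc = -17/(2*5) = -1.7
Check: 5*-1.7 = -8.5 < -1 -- violated!
Step 2: Constraint must be active: 5*x = -1
x* = -1/5 = -0.2
lambda = (2*5*(-0.2) + 17)/5 = 3.0
Step 3: Compute optimal value.
f(x*) = 5*(-0.2)^2 + 17*(-0.2) = -3.2


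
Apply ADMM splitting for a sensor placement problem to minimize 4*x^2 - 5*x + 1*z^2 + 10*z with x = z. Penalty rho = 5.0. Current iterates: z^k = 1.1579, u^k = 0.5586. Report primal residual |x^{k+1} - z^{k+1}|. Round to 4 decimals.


ADMM iteration with rho = 5.0, z^k = 1.1579, u^k = 0.5586
Step 1: x-update.
Minimize 4*x^2 - 5*x + (5.0/2)*(x - 1.1579 + 0.5586)^2
FOC: (2*4 + 5.0)*x = 5 + 5.0*(1.1579 - 0.5586)
x^{k+1} = 0.6151
Step 2: z-update.
Minimize 1*z^2 + 10*z + (5.0/2)*(0.6151 - z + 0.5586)^2
FOC: (2*1 + 5.0)*z = -10 + 5.0*(0.6151 + 0.5586)
z^{k+1} = -0.5902
Step 3: u-update.
u^{k+1} = 0.5586 + 0.6151 + 0.5902 = 1.7639
Step 4: Primal residual = |0.6151 + 0.5902| = 1.2053


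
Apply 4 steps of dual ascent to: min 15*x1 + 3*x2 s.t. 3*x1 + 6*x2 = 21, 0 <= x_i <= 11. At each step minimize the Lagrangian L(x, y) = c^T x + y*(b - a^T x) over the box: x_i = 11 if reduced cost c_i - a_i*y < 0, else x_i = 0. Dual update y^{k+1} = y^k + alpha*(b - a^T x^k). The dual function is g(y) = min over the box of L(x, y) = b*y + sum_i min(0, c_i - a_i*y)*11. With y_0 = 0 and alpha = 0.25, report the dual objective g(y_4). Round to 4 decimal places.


Dual ascent for LP: min 15*x1 + 3*x2, 3*x1 + 6*x2 = 21, 0 <= x_i <= 11
Step 1: y^k = 0.0, reduced costs: (15.0, 3.0)
  x^k = (0.0, 0.0), subgradient = b - a^T x = 21.0
  y^{k+1} = 0.0 + 0.25*21.0 = 5.25
Step 2: y^k = 5.25, reduced costs: (-0.75, -28.5)
  x^k = (11.0, 11.0), subgradient = b - a^T x = -78.0
  y^{k+1} = 5.25 + 0.25*-78.0 = -14.25
Step 3: y^k = -14.25, reduced costs: (57.75, 88.5)
  x^k = (0.0, 0.0), subgradient = b - a^T x = 21.0
  y^{k+1} = -14.25 + 0.25*21.0 = -9.0
Step 4: y^k = -9.0, reduced costs: (42.0, 57.0)
  x^k = (0.0, 0.0), subgradient = b - a^T x = 21.0
  y^{k+1} = -9.0 + 0.25*21.0 = -3.75
Dual objective at y_4 = -3.75: reduced costs (26.25, 25.5), box minimizer x = (0.0, 0.0)
g(y_4) = b*y + (c1 - a1*y)*x1 + (c2 - a2*y)*x2 = 21*(-3.75) + 26.25*0.0 + 25.5*0.0 = -78.75 + 0.0 + 0.0 = -78.75


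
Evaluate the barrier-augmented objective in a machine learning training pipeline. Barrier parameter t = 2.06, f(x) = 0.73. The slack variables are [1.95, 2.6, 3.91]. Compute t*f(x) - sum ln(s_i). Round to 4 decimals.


Step 1: Compute log-barrier.
ln values: [0.6678, 0.9555, 1.3635]
phi = -(0.6678 + 0.9555 + 1.3635) = -2.9869
Step 2: Compute augmented objective.
t*f(x) = 2.06*0.73 = 1.5038
Total = 1.5038 - 2.9869 = -1.4831


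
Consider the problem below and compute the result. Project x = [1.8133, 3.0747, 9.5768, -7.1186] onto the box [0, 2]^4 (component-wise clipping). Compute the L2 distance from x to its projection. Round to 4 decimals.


Project each component onto [0, 2].
clip(1.8133) = 1.8133, clip(3.0747) = 2.0, clip(9.5768) = 2.0, clip(-7.1186) = 0.0
Projection = [1.8133, 2.0, 2.0, 0.0]
Squared diffs: [0.0, 1.155, 57.4079, 50.6745]
Distance = sqrt(109.2374) = 10.4517


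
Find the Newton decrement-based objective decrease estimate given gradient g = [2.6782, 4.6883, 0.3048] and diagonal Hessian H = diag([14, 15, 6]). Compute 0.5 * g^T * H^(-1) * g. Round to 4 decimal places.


Step 1: H is diagonal, so H^(-1) * g = [0.1913, 0.3126, 0.0508].
Step 2: g^T H^(-1) g = sum_i g_i^2 / H_ii
  = (2.6782)^2/14 + (4.6883)^2/15 + (0.3048)^2/6
  = 0.5123 + 1.4653 + 0.0155 = 1.9932
Step 3: Objective decrease = 0.5 * g^T H^(-1) g = 0.9966


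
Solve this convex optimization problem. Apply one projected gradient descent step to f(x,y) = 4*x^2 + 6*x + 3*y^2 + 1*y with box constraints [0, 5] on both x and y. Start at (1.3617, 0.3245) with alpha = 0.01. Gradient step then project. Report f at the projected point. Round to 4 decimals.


Step 1: Compute gradient at (1.3617, 0.3245).
grad_x = 2*4*1.3617 + 6 = 16.8936
grad_y = 2*3*0.3245 + 1 = 2.947
Step 2: Gradient step.
x_raw = 1.3617 - 0.01*16.8936 = 1.1928
y_raw = 0.3245 - 0.01*2.947 = 0.295
Step 3: Project onto [0, 5].
x_proj = clip(1.1928) = 1.1928
y_proj = clip(0.295) = 0.295
Step 4: Evaluate f.
f(1.1928, 0.295) = 13.4035


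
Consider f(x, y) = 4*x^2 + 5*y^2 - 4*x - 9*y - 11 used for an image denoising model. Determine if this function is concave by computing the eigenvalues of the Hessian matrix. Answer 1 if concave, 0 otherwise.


The Hessian of f(x,y) = 4*x^2 + 5*y^2 - 4*x - 9*y - 11 is:
H = [[8, 0], [0, 10]]
Trace = 8 + 10 = 18
Determinant = 8*10 - (0)^2 = 80
Discriminant = (18)^2 - 4*80 = 4.0
Eigenvalues: lambda_1 = 8.0, lambda_2 = 10.0
The function is not concave.

0


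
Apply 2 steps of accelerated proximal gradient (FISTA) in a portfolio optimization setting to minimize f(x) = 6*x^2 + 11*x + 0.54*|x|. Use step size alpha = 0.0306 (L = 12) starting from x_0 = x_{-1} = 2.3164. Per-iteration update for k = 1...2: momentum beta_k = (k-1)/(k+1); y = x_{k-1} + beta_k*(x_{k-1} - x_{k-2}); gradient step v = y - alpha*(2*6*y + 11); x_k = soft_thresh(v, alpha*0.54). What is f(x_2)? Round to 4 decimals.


FISTA on f(x) = 6*x^2 + 11*x + 0.54*|x|
L = 12, alpha = 0.0306
Iteration 1: beta = 0.0, y = 2.3164 + 0.0*(2.3164 - 2.3164) = 2.3164
  grad(y) = 38.7968, v = y - alpha*grad = 1.1292
  prox(v) = soft_thresh(1.1292, 0.0165) = 1.1127
Iteration 2: beta = 0.3333, y = 1.1127 + 0.3333*(1.1127 - 2.3164) = 0.7115
  grad(y) = 19.5375, v = y - alpha*grad = 0.1136
  prox(v) = soft_thresh(0.1136, 0.0165) = 0.0971
f(x_2) = 6*0.0971^2 + 11*0.0971 + 0.54*|0.0971| = 1.1769


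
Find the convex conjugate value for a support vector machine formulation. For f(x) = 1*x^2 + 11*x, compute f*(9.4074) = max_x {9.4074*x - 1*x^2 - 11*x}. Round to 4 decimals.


f*(y) = sup_x {y*x - a*x^2 - b*x} = sup_x {(y-b)*x - a*x^2}
FOC: (y - b) - 2a*x = 0 => x* = (y - b)/(2a)
x* = (9.4074 - 11)/(2*1) = -0.7963
f*(9.4074) = (y-b)^2/(4a) = (9.4074 - 11)^2/(4*1)
= 2.5364/4 = 0.6341


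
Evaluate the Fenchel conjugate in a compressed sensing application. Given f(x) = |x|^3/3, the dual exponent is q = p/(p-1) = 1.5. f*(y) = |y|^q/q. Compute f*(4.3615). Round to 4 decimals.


The conjugate exponent q satisfies 1/p + 1/q = 1.
p = 3, so q = 3/(3 - 1) = 1.5
|y|^q = 4.3615^1.5 = 9.1086
f*(4.3615) = 9.1086 / 1.5 = 6.0724


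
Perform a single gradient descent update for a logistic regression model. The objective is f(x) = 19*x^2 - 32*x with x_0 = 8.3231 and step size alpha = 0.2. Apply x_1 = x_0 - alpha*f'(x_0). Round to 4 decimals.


We compute the gradient at x_0 and apply the update.
f'(x) = 38*x - 32
f'(8.3231) = 38*8.3231 - 32 = 284.2778
x_1 = 8.3231 - 0.2*284.2778 = -48.5325


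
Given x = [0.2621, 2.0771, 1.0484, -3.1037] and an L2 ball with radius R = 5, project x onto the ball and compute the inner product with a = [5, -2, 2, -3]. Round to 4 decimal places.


Step 1: Compute ||x|| (intermediates to 6 decimals).
||x|| = sqrt(0.2621^2 + 2.0771^2 + 1.0484^2 + (-3.1037)^2) = 3.887819
Step 2: Project.
Since ||x|| <= R, proj = x (no scaling needed).
proj(x) = [0.2621, 2.0771, 1.0484, -3.1037]
Step 3: Dot product.
a^T * proj(x) = 5*0.2621 - 2*2.0771 + 2*1.0484 - 3*(-3.1037) = 8.5642


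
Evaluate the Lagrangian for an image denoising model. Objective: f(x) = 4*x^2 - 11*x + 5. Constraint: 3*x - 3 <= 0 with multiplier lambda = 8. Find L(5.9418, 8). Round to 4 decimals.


Step 1: Evaluate f(x).
f(5.9418) = 4*5.9418^2 - 11*5.9418 + 5 = 80.8601
Step 2: Evaluate g(x).
g(5.9418) = 3*5.9418 - 3 = 14.8254
Step 3: Compute Lagrangian.
L = 80.8601 + 8*14.8254 = 199.4633


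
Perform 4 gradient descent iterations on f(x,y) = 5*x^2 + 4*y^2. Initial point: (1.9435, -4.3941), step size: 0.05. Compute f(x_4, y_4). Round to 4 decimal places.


Gradient descent on f(x,y) = 5*x^2 + 4*y^2.
Starting point: (1.9435, -4.3941), alpha = 0.05
Step 1: grad_x = 2*5*1.9435 = 19.435, grad_y = 2*4*-4.3941 = -35.1528
  x_1 = 1.9435 - 0.05*19.435 = 0.9718
  y_1 = -4.3941 - 0.05*-35.1528 = -2.6365
Step 2: grad_x = 2*5*0.9718 = 9.7175, grad_y = 2*4*-2.6365 = -21.0917
  x_2 = 0.9718 - 0.05*9.7175 = 0.4859
  y_2 = -2.6365 - 0.05*-21.0917 = -1.5819
Step 3: grad_x = 2*5*0.4859 = 4.8588, grad_y = 2*4*-1.5819 = -12.655
  x_3 = 0.4859 - 0.05*4.8588 = 0.2429
  y_3 = -1.5819 - 0.05*-12.655 = -0.9491
Step 4: grad_x = 2*5*0.2429 = 2.4294, grad_y = 2*4*-0.9491 = -7.593
  x_4 = 0.2429 - 0.05*2.4294 = 0.1215
  y_4 = -0.9491 - 0.05*-7.593 = -0.5695
f(0.1215, -0.5695) = 5*0.1215^2 + 4*(-0.5695)^2 = 1.371


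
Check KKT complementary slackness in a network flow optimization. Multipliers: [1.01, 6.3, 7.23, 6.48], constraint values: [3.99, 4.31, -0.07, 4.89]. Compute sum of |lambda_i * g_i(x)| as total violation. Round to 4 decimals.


KKT complementary slackness check:
lambda_1 * g_1 = 1.01 * 3.99 = 4.0299
lambda_2 * g_2 = 6.3 * 4.31 = 27.153
lambda_3 * g_3 = 7.23 * -0.07 = -0.5061
lambda_4 * g_4 = 6.48 * 4.89 = 31.6872
Total violation = 4.0299 + 27.153 + 0.5061 + 31.6872 = 63.3762


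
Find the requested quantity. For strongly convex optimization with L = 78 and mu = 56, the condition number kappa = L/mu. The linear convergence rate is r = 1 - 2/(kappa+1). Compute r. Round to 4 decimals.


Step 1: Compute the condition number.
kappa = L/mu = 78/56 = 1.3929
Step 2: Compute the convergence rate.
r = 1 - 2/(kappa + 1) = 1 - 2*mu/(L + mu) = (L - mu)/(L + mu) = 22/134 = 0.1642


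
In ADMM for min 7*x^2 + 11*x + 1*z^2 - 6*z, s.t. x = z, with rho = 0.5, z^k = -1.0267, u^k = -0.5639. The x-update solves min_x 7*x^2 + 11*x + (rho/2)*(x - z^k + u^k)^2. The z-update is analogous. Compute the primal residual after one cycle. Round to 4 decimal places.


ADMM iteration with rho = 0.5, z^k = -1.0267, u^k = -0.5639
Step 1: x-update.
Minimize 7*x^2 + 11*x + (0.5/2)*(x + 1.0267 - 0.5639)^2
FOC: (2*7 + 0.5)*x = -11 + 0.5*(-1.0267 + 0.5639)
x^{k+1} = -0.7746
Step 2: z-update.
Minimize 1*z^2 - 6*z + (0.5/2)*(-0.7746 - z - 0.5639)^2
FOC: (2*1 + 0.5)*z = 6 + 0.5*(-0.7746 - 0.5639)
z^{k+1} = 2.1323
Step 3: u-update.
u^{k+1} = -0.5639 - 0.7746 - 2.1323 = -3.4708
Step 4: Primal residual = |-0.7746 - 2.1323| = 2.9069


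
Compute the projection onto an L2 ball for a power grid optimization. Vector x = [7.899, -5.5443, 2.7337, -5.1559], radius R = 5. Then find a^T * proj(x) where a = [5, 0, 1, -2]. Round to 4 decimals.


Step 1: Compute ||x|| (intermediates to 6 decimals).
||x|| = sqrt(7.899^2 + (-5.5443)^2 + 2.7337^2 + (-5.1559)^2) = 11.277849
Step 2: Project.
Since ||x|| > R, scale = R/||x|| = 5/11.277849 = 0.443347, proj(x) = scale * x
proj(x) = [3.501998, -2.458049, 1.211978, -2.285853]
Step 3: Dot product.
a^T * proj(x) = 5*3.501998 + 0*(-2.458049) + 1*1.211978 - 2*(-2.285853) = 23.2937


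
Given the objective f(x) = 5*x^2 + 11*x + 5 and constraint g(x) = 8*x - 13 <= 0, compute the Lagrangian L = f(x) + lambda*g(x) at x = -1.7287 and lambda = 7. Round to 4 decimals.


Step 1: Evaluate f(x).
f(-1.7287) = 5*(-1.7287)^2 + 11*(-1.7287) + 5 = 0.9263
Step 2: Evaluate g(x).
g(-1.7287) = 8*-1.7287 - 13 = -26.8296
Step 3: Compute Lagrangian.
L = 0.9263 + 7*-26.8296 = -186.8809


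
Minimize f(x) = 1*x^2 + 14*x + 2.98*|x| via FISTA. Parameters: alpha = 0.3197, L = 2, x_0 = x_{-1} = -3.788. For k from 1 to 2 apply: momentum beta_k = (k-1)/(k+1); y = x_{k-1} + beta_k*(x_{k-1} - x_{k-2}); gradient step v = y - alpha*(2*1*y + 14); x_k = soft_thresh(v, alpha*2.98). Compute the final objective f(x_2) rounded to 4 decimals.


FISTA on f(x) = 1*x^2 + 14*x + 2.98*|x|
L = 2, alpha = 0.3197
Iteration 1: beta = 0.0, y = -3.788 + 0.0*(-3.788 + 3.788) = -3.788
  grad(y) = 6.424, v = y - alpha*grad = -5.8418
  prox(v) = soft_thresh(-5.8418, 0.9527) = -4.889
Iteration 2: beta = 0.3333, y = -4.889 + 0.3333*(-4.889 + 3.788) = -5.2561
  grad(y) = 3.4879, v = y - alpha*grad = -6.3711
  prox(v) = soft_thresh(-6.3711, 0.9527) = -5.4184
f(x_2) = 1*(-5.4184)^2 + 14*(-5.4184) + 2.98*|-5.4184| = -30.3517


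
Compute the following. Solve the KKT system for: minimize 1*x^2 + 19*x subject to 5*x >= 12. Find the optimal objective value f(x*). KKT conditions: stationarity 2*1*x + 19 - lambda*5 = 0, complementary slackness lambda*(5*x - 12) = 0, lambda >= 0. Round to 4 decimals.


Step 1: Try lambda = 0 (constraint inactive).
x_unc = -19/(2*1) = -9.5
Check: 5*-9.5 = -47.5 < 12 -- violated!
Step 2: Constraint must be active: 5*x = 12
x* = 12/5 = 2.4
lambda = (2*1*2.4 + 19)/5 = 4.76
Step 3: Compute optimal value.
f(x*) = 1*2.4^2 + 19*2.4 = 51.36


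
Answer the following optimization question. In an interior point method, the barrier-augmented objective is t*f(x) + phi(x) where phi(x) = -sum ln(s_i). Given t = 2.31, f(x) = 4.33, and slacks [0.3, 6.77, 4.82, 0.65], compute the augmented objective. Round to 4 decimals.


Step 1: Compute log-barrier.
ln values: [-1.204, 1.9125, 1.5728, -0.4308]
phi = -(-1.204 + 1.9125 + 1.5728 - 0.4308) = -1.8505
Step 2: Compute augmented objective.
t*f(x) = 2.31*4.33 = 10.0023
Total = 10.0023 - 1.8505 = 8.1518


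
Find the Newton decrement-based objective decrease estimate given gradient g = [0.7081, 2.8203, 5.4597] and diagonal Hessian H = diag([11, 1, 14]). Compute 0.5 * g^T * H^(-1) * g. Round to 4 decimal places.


Step 1: H is diagonal, so H^(-1) * g = [0.0644, 2.8203, 0.39].
Step 2: g^T H^(-1) g = sum_i g_i^2 / H_ii
  = (0.7081)^2/11 + (2.8203)^2/1 + (5.4597)^2/14
  = 0.0456 + 7.9541 + 2.1292 = 10.1288
Step 3: Objective decrease = 0.5 * g^T H^(-1) g = 5.0644
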